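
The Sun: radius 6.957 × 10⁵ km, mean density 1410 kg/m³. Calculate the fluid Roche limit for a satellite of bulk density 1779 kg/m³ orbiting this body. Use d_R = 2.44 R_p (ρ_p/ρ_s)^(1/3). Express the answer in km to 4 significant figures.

1.571 × 10⁶ km

d_R = 2.44 × 6.957 × 10⁵ km × (1410/1779)^(1/3)
    = 1.571 × 10⁶ km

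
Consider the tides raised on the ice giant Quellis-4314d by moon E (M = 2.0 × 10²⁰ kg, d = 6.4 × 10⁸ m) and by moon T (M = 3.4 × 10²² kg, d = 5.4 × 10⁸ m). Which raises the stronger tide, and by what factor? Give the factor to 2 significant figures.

Tidal stretch scales as M/d³; compute that for each body.
Moon E: (2.0 × 10²⁰) / (6.4 × 10⁸)³ = 7.629 × 10⁻⁷
Moon T: (3.4 × 10²²) / (5.4 × 10⁸)³ = 2.159 × 10⁻⁴
Ratio (larger/smaller) = 280

Moon T, by a factor of ≈ 280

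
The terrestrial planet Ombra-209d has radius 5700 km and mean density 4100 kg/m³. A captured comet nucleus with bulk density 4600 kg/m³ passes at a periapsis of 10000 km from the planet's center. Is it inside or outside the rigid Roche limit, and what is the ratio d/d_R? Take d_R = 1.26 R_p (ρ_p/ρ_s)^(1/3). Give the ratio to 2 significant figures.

d_R = 1.26 × (5700 km) × (4100/4600)^(1/3) = 6912 km
d/d_R = (10000) / (6912) = 1.4
Since d/d_R > 1, the body is outside the Roche limit.

outside; d/d_R ≈ 1.4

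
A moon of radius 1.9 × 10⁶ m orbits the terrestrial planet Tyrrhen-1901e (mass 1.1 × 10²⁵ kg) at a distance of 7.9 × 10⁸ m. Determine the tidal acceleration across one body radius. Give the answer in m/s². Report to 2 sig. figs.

5.7 × 10⁻⁶ m/s²

Δa = 2GMr/d³
   = 2 × (6.674 × 10⁻¹¹) × (1.1 × 10²⁵) × (1.9 × 10⁶) / (7.9 × 10⁸)³
   = 5.7 × 10⁻⁶ m/s²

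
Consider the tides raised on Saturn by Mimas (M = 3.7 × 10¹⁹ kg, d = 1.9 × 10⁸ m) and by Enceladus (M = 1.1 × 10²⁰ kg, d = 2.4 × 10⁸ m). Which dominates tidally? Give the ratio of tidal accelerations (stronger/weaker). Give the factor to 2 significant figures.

Enceladus, by a factor of ≈ 1.5

Tidal acceleration ∝ M/d³, so compare M/d³ for each.
Mimas: (3.7 × 10¹⁹) / (1.9 × 10⁸)³ = 5.394 × 10⁻⁶
Enceladus: (1.1 × 10²⁰) / (2.4 × 10⁸)³ = 7.957 × 10⁻⁶
Ratio (larger/smaller) = 1.5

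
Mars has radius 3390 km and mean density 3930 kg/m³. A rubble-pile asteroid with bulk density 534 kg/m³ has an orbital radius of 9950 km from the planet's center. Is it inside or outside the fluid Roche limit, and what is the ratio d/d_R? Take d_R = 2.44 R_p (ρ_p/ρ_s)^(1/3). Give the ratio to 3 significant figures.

d_R = 2.44 × (3390 km) × (3930/534)^(1/3) = 16090 km
d/d_R = (9950) / (16090) = 0.618
Since d/d_R < 1, the body is inside the Roche limit.

inside; d/d_R ≈ 0.618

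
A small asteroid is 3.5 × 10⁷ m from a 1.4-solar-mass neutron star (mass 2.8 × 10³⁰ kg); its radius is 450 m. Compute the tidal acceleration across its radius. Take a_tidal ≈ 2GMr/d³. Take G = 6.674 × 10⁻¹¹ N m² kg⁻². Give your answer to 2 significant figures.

3.9 m/s²

The tidal stretch is the gradient of GM/d² times the body's extent r, hence the 1/d³ dependence.
Δg = 2GMr/d³
   = 2 × (6.674 × 10⁻¹¹) × (2.8 × 10³⁰) × (450) / (3.5 × 10⁷)³
   = 3.9 m/s²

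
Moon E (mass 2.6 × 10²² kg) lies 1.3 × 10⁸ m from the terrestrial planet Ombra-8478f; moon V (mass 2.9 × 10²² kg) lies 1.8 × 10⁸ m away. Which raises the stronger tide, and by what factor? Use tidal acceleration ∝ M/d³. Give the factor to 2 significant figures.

The tide-raising term goes as M/d³ (the gradient of a 1/d² field).
Moon E: (2.6 × 10²²) / (1.3 × 10⁸)³ = 1.183 × 10⁻²
Moon V: (2.9 × 10²²) / (1.8 × 10⁸)³ = 4.973 × 10⁻³
Ratio (larger/smaller) = 2.4

Moon E, by a factor of ≈ 2.4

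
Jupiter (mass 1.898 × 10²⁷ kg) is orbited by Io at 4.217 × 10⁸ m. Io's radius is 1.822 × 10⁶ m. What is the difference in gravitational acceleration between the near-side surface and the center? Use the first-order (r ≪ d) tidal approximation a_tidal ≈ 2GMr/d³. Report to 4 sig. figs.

Differencing GM/(d−r)² and GM/d² to first order in r/d gives 2GMr/d³.
a_tidal = 2GMr/d³
        = 2 × (6.674 × 10⁻¹¹) × (1.898 × 10²⁷) × (1.822 × 10⁶) / (4.217 × 10⁸)³
        = 6.155 × 10⁻³ m/s²

6.155 × 10⁻³ m/s²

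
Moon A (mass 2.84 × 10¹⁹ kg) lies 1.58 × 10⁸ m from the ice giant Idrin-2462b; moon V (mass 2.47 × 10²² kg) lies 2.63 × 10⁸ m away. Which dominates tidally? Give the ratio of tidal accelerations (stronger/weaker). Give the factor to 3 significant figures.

Moon V, by a factor of ≈ 189

Tidal stretch scales as M/d³; compute that for each body.
Moon A: (2.84 × 10¹⁹) / (1.58 × 10⁸)³ = 7.200 × 10⁻⁶
Moon V: (2.47 × 10²²) / (2.63 × 10⁸)³ = 1.358 × 10⁻³
Ratio (larger/smaller) = 189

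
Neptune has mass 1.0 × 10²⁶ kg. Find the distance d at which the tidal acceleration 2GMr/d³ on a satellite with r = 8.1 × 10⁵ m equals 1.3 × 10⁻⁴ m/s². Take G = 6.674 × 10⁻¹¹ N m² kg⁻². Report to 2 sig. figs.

2GMr/d³ = a_tidal  ⇒  d = (2GMr / a_tidal)^(1/3)
d = (2 × 6.674×10⁻¹¹ × (1.0 × 10²⁶) × (8.1 × 10⁵) / (1.3 × 10⁻⁴))^(1/3)
  = 4.4 × 10⁸ m

4.4 × 10⁸ m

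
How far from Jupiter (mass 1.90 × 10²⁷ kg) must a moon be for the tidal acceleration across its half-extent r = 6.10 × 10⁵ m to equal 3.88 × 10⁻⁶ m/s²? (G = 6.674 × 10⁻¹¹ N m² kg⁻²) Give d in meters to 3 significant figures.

3.42 × 10⁹ m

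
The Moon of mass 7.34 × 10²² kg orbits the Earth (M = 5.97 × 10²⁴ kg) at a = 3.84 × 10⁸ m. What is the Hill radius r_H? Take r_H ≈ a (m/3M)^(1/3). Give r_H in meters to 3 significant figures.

6.15 × 10⁷ m

r_H ≈ a (m/3M)^(1/3)
    = (3.84 × 10⁸) × (7.34 × 10²² / (3 × 5.97 × 10²⁴))^(1/3)
    = 6.15 × 10⁷ m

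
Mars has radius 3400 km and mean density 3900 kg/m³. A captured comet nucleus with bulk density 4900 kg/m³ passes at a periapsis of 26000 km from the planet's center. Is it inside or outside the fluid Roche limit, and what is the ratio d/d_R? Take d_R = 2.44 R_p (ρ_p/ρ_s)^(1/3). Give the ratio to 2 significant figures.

d_R = 2.44 × (3400 km) × (3900/4900)^(1/3) = 7688 km
d/d_R = (26000) / (7688) = 3.4
Since d/d_R > 1, the body is outside the Roche limit.

outside; d/d_R ≈ 3.4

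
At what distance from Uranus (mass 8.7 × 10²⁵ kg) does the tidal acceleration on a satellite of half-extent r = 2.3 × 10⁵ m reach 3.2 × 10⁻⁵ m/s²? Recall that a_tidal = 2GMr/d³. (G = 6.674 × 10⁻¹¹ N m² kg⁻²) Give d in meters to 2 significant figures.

4.4 × 10⁸ m

2GMr/d³ = a_tidal  ⇒  d = (2GMr / a_tidal)^(1/3)
d = (2 × 6.674×10⁻¹¹ × (8.7 × 10²⁵) × (2.3 × 10⁵) / (3.2 × 10⁻⁵))^(1/3)
  = 4.4 × 10⁸ m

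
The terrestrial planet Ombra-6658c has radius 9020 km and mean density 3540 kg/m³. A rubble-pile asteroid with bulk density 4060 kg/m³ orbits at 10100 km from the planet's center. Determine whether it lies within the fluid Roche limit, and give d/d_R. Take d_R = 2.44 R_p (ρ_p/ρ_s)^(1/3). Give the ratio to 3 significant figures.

inside; d/d_R ≈ 0.480

d_R = 2.44 × (9020 km) × (3540/4060)^(1/3) = 21030 km
d/d_R = (10100) / (21030) = 0.480
Since d/d_R < 1, the body is inside the Roche limit.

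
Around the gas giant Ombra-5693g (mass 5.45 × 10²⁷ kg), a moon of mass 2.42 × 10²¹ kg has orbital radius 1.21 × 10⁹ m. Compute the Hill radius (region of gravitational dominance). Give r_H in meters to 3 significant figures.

r_H ≈ a (m/3M)^(1/3)
    = (1.21 × 10⁹) × (2.42 × 10²¹ / (3 × 5.45 × 10²⁷))^(1/3)
    = 6.40 × 10⁶ m

6.40 × 10⁶ m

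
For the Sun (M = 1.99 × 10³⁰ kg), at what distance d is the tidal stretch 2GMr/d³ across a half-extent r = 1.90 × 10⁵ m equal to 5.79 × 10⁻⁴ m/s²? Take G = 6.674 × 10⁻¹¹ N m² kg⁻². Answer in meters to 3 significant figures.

2GMr/d³ = a_tidal  ⇒  d = (2GMr / a_tidal)^(1/3)
d = (2 × 6.674×10⁻¹¹ × (1.99 × 10³⁰) × (1.90 × 10⁵) / (5.79 × 10⁻⁴))^(1/3)
  = 4.43 × 10⁹ m

4.43 × 10⁹ m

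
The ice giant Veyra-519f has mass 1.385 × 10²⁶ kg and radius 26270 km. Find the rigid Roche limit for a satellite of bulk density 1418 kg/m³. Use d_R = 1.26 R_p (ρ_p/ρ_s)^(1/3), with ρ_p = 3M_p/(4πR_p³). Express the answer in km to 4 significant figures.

ρ_p = 3M_p/(4πR_p³) = 3 × (1.385 × 10²⁶) / (4π × (2.627 × 10⁷ m)³) = 1824 kg/m³
d_R = 1.26 × 26270 km × (1824/1418)^(1/3)
    = 36000 km

36000 km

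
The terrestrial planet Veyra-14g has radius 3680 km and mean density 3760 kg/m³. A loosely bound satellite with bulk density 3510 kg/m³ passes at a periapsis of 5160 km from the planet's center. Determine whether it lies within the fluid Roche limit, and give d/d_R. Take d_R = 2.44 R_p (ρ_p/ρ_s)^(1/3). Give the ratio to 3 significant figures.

d_R = 2.44 × (3680 km) × (3760/3510)^(1/3) = 9188 km
d/d_R = (5160) / (9188) = 0.562
Since d/d_R < 1, the body is inside the Roche limit.

inside; d/d_R ≈ 0.562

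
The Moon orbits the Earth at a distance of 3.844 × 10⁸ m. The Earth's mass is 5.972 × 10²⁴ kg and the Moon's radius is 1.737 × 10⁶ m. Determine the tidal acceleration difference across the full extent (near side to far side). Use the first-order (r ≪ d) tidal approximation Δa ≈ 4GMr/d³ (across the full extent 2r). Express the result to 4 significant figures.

Differencing GM/(d−r)² and GM/(d+r)² to first order in r/d gives 4GMr/d³.
a_tidal = 4GMr/d³
        = 4 × (6.674 × 10⁻¹¹) × (5.972 × 10²⁴) × (1.737 × 10⁶) / (3.844 × 10⁸)³
        = 4.875 × 10⁻⁵ m/s²

4.875 × 10⁻⁵ m/s²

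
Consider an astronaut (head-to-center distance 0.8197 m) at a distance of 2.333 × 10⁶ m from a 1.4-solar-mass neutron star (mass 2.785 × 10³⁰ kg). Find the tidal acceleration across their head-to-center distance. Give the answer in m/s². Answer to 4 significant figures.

a_tidal = 2GMr/d³
        = 2 × (6.674 × 10⁻¹¹) × (2.785 × 10³⁰) × (0.8197) / (2.333 × 10⁶)³
        = 2.400 × 10¹ m/s²

2.400 × 10¹ m/s²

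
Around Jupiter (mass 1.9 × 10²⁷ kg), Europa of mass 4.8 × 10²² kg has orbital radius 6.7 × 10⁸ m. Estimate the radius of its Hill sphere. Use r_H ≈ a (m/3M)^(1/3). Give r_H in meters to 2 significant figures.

1.4 × 10⁷ m

r_H ≈ a (m/3M)^(1/3)
    = (6.7 × 10⁸) × (4.8 × 10²² / (3 × 1.9 × 10²⁷))^(1/3)
    = 1.4 × 10⁷ m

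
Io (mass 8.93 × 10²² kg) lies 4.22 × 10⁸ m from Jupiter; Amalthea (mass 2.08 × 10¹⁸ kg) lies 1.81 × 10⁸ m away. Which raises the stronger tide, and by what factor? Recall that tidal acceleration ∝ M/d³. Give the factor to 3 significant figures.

The tide-raising term goes as M/d³ (the gradient of a 1/d² field).
Io: (8.93 × 10²²) / (4.22 × 10⁸)³ = 1.188 × 10⁻³
Amalthea: (2.08 × 10¹⁸) / (1.81 × 10⁸)³ = 3.508 × 10⁻⁷
Ratio (larger/smaller) = 3390

Io, by a factor of ≈ 3390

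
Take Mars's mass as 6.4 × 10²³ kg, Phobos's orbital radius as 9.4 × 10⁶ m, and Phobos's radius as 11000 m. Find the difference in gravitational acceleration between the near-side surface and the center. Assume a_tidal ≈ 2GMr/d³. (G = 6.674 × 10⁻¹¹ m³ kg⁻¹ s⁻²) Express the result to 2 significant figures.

1.1 × 10⁻³ m/s²

Δa = 2GMr/d³
   = 2 × (6.674 × 10⁻¹¹) × (6.4 × 10²³) × (11000) / (9.4 × 10⁶)³
   = 1.1 × 10⁻³ m/s²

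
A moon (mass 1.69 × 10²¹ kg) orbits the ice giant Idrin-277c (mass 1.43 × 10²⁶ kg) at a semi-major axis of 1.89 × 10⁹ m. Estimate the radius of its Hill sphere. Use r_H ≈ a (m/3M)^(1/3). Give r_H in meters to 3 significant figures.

r_H ≈ a (m/3M)^(1/3)
    = (1.89 × 10⁹) × (1.69 × 10²¹ / (3 × 1.43 × 10²⁶))^(1/3)
    = 2.98 × 10⁷ m

2.98 × 10⁷ m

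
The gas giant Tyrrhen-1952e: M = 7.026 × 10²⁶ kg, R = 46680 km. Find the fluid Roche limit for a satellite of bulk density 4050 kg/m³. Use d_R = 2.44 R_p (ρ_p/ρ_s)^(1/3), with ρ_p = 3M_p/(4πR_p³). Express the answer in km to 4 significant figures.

84420 km

ρ_p = 3M_p/(4πR_p³) = 3 × (7.026 × 10²⁶) / (4π × (4.668 × 10⁷ m)³) = 1649 kg/m³
d_R = 2.44 × 46680 km × (1649/4050)^(1/3)
    = 84420 km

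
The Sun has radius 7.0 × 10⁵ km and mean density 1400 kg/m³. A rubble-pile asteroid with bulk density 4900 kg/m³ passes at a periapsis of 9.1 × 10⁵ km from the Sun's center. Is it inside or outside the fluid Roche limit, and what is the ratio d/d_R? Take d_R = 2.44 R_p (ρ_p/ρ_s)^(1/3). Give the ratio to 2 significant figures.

inside; d/d_R ≈ 0.81

d_R = 2.44 × (7.0 × 10⁵ km) × (1400/4900)^(1/3) = 1.125 × 10⁶ km
d/d_R = (9.1 × 10⁵) / (1.125 × 10⁶) = 0.81
Since d/d_R < 1, the body is inside the Roche limit.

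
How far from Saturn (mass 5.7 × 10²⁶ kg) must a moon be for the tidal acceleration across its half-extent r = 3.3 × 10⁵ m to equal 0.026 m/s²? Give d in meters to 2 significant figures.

2GMr/d³ = a_tidal  ⇒  d = (2GMr / a_tidal)^(1/3)
d = (2 × 6.674×10⁻¹¹ × (5.7 × 10²⁶) × (3.3 × 10⁵) / (0.026))^(1/3)
  = 9.9 × 10⁷ m

9.9 × 10⁷ m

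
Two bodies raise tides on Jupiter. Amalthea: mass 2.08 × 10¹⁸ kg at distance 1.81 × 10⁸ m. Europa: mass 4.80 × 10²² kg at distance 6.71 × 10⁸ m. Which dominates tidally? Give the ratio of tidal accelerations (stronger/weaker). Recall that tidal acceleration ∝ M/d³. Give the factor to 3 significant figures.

Europa, by a factor of ≈ 453

Tidal stretch scales as M/d³; compute that for each body.
Amalthea: (2.08 × 10¹⁸) / (1.81 × 10⁸)³ = 3.508 × 10⁻⁷
Europa: (4.80 × 10²²) / (6.71 × 10⁸)³ = 1.589 × 10⁻⁴
Ratio (larger/smaller) = 453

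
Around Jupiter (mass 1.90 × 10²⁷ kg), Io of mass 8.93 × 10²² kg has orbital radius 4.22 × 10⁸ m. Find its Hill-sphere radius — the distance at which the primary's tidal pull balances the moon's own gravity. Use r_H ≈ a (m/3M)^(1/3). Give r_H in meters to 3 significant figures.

1.06 × 10⁷ m

r_H ≈ a (m/3M)^(1/3)
    = (4.22 × 10⁸) × (8.93 × 10²² / (3 × 1.90 × 10²⁷))^(1/3)
    = 1.06 × 10⁷ m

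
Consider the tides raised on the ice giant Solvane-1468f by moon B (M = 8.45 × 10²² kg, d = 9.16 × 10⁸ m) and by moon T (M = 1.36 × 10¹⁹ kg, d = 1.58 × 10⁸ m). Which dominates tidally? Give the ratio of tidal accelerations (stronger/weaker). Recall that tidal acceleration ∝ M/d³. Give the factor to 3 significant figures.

Tidal acceleration ∝ M/d³, so compare M/d³ for each.
Moon B: (8.45 × 10²²) / (9.16 × 10⁸)³ = 1.099 × 10⁻⁴
Moon T: (1.36 × 10¹⁹) / (1.58 × 10⁸)³ = 3.448 × 10⁻⁶
Ratio (larger/smaller) = 31.9

Moon B, by a factor of ≈ 31.9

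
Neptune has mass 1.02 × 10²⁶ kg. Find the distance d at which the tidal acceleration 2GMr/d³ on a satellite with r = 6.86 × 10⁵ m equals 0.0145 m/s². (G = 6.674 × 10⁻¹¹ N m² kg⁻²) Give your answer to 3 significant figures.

2GMr/d³ = a_tidal  ⇒  d = (2GMr / a_tidal)^(1/3)
d = (2 × 6.674×10⁻¹¹ × (1.02 × 10²⁶) × (6.86 × 10⁵) / (0.0145))^(1/3)
  = 8.64 × 10⁷ m

8.64 × 10⁷ m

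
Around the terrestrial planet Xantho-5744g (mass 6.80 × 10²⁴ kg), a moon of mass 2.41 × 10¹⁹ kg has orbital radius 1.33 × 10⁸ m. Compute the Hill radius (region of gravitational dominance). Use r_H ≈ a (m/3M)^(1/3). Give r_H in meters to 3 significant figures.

r_H ≈ a (m/3M)^(1/3)
    = (1.33 × 10⁸) × (2.41 × 10¹⁹ / (3 × 6.80 × 10²⁴))^(1/3)
    = 1.41 × 10⁶ m

1.41 × 10⁶ m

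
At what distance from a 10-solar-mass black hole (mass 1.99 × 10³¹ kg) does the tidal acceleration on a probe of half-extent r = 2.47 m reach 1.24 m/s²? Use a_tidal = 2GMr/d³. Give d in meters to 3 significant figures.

1.74 × 10⁷ m

2GMr/d³ = a_tidal  ⇒  d = (2GMr / a_tidal)^(1/3)
d = (2 × 6.674×10⁻¹¹ × (1.99 × 10³¹) × (2.47) / (1.24))^(1/3)
  = 1.74 × 10⁷ m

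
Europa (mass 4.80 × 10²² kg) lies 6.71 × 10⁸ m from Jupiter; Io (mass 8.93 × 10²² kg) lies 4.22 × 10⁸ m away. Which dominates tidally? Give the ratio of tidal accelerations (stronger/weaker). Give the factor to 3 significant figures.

Io, by a factor of ≈ 7.48

The tide-raising term goes as M/d³ (the gradient of a 1/d² field).
Europa: (4.80 × 10²²) / (6.71 × 10⁸)³ = 1.589 × 10⁻⁴
Io: (8.93 × 10²²) / (4.22 × 10⁸)³ = 1.188 × 10⁻³
Ratio (larger/smaller) = 7.48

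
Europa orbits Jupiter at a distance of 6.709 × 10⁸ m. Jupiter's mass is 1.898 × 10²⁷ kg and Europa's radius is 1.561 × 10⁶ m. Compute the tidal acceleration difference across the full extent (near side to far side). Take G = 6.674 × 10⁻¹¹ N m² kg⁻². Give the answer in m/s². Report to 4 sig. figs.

a_tidal = 4GMr/d³
        = 4 × (6.674 × 10⁻¹¹) × (1.898 × 10²⁷) × (1.561 × 10⁶) / (6.709 × 10⁸)³
        = 2.619 × 10⁻³ m/s²

2.619 × 10⁻³ m/s²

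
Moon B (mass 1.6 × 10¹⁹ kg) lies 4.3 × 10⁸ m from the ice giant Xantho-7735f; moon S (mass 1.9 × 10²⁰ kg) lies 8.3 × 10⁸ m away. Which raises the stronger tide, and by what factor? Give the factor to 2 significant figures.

Moon S, by a factor of ≈ 1.7

Tidal stretch scales as M/d³; compute that for each body.
Moon B: (1.6 × 10¹⁹) / (4.3 × 10⁸)³ = 2.012 × 10⁻⁷
Moon S: (1.9 × 10²⁰) / (8.3 × 10⁸)³ = 3.323 × 10⁻⁷
Ratio (larger/smaller) = 1.7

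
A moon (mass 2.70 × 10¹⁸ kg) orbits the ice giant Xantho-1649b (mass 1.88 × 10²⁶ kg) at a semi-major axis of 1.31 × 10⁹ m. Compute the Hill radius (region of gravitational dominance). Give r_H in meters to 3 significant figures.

r_H ≈ a (m/3M)^(1/3)
    = (1.31 × 10⁹) × (2.70 × 10¹⁸ / (3 × 1.88 × 10²⁶))^(1/3)
    = 2.21 × 10⁶ m

2.21 × 10⁶ m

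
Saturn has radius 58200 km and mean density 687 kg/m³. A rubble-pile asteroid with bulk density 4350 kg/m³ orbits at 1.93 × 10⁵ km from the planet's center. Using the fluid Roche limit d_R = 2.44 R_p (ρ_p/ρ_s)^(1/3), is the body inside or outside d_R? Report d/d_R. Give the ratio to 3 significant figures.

outside; d/d_R ≈ 2.51

d_R = 2.44 × (58200 km) × (687/4350)^(1/3) = 76760 km
d/d_R = (1.93 × 10⁵) / (76760) = 2.51
Since d/d_R > 1, the body is outside the Roche limit.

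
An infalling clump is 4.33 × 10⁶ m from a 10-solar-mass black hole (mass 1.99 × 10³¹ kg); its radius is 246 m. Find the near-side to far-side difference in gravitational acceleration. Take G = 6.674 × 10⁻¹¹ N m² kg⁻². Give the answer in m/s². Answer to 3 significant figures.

1.61 × 10⁴ m/s²

a_tidal = 4GMr/d³
        = 4 × (6.674 × 10⁻¹¹) × (1.99 × 10³¹) × (246) / (4.33 × 10⁶)³
        = 1.61 × 10⁴ m/s²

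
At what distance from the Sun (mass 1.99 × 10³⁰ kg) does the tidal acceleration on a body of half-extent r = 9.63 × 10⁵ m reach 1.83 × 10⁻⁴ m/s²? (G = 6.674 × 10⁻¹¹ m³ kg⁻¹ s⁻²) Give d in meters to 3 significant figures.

1.12 × 10¹⁰ m

2GMr/d³ = a_tidal  ⇒  d = (2GMr / a_tidal)^(1/3)
d = (2 × 6.674×10⁻¹¹ × (1.99 × 10³⁰) × (9.63 × 10⁵) / (1.83 × 10⁻⁴))^(1/3)
  = 1.12 × 10¹⁰ m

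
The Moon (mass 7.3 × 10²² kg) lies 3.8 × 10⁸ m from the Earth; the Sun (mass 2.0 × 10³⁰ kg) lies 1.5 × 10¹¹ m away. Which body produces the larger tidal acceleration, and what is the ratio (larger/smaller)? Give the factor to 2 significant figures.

The Moon, by a factor of ≈ 2.2

Tidal stretch scales as M/d³; compute that for each body.
The Moon: (7.3 × 10²²) / (3.8 × 10⁸)³ = 1.330 × 10⁻³
The Sun: (2.0 × 10³⁰) / (1.5 × 10¹¹)³ = 5.926 × 10⁻⁴
Ratio (larger/smaller) = 2.2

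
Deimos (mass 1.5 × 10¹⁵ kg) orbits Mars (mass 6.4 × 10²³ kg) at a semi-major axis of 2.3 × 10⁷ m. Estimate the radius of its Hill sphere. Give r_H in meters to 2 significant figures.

r_H ≈ a (m/3M)^(1/3)
    = (2.3 × 10⁷) × (1.5 × 10¹⁵ / (3 × 6.4 × 10²³))^(1/3)
    = 2.1 × 10⁴ m

2.1 × 10⁴ m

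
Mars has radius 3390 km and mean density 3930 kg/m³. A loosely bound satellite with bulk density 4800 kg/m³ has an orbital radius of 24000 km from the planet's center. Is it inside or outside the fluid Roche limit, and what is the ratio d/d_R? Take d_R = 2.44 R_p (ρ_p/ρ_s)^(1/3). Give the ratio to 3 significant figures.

outside; d/d_R ≈ 3.10

d_R = 2.44 × (3390 km) × (3930/4800)^(1/3) = 7738 km
d/d_R = (24000) / (7738) = 3.10
Since d/d_R > 1, the body is outside the Roche limit.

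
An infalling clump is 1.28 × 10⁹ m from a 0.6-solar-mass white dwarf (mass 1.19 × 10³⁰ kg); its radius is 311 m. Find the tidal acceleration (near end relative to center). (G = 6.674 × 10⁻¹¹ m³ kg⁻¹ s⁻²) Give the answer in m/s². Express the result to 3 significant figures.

2.36 × 10⁻⁵ m/s²

a_tidal = 2GMr/d³
        = 2 × (6.674 × 10⁻¹¹) × (1.19 × 10³⁰) × (311) / (1.28 × 10⁹)³
        = 2.36 × 10⁻⁵ m/s²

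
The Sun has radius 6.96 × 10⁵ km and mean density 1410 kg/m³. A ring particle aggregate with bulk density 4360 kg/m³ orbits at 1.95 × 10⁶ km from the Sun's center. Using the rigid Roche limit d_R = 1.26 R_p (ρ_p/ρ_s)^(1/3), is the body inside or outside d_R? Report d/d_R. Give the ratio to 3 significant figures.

outside; d/d_R ≈ 3.24

d_R = 1.26 × (6.96 × 10⁵ km) × (1410/4360)^(1/3) = 6.019 × 10⁵ km
d/d_R = (1.95 × 10⁶) / (6.019 × 10⁵) = 3.24
Since d/d_R > 1, the body is outside the Roche limit.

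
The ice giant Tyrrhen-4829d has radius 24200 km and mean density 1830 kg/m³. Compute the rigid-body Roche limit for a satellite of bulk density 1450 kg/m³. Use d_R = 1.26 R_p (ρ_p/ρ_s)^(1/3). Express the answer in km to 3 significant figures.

33000 km

d_R = 1.26 × 24200 km × (1830/1450)^(1/3)
    = 33000 km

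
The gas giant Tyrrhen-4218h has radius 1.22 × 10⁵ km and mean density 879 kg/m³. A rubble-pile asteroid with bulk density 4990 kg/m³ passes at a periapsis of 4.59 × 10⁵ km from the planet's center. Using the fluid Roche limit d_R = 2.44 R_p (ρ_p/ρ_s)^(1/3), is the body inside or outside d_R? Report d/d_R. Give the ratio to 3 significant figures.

outside; d/d_R ≈ 2.75

d_R = 2.44 × (1.22 × 10⁵ km) × (879/4990)^(1/3) = 1.669 × 10⁵ km
d/d_R = (4.59 × 10⁵) / (1.669 × 10⁵) = 2.75
Since d/d_R > 1, the body is outside the Roche limit.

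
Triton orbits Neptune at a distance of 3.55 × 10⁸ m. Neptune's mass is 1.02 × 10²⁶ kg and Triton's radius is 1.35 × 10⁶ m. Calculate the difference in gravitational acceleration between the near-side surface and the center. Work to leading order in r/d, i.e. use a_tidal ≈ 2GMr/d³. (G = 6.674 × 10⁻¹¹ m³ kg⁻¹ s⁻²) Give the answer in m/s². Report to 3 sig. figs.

4.11 × 10⁻⁴ m/s²

Δg = 2GMr/d³
   = 2 × (6.674 × 10⁻¹¹) × (1.02 × 10²⁶) × (1.35 × 10⁶) / (3.55 × 10⁸)³
   = 4.11 × 10⁻⁴ m/s²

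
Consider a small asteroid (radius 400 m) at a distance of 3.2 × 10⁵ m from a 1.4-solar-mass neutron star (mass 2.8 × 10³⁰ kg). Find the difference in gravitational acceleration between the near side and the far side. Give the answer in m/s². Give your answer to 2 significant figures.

9.1 × 10⁶ m/s²

Δa = 4GMr/d³
   = 4 × (6.674 × 10⁻¹¹) × (2.8 × 10³⁰) × (400) / (3.2 × 10⁵)³
   = 9.1 × 10⁶ m/s²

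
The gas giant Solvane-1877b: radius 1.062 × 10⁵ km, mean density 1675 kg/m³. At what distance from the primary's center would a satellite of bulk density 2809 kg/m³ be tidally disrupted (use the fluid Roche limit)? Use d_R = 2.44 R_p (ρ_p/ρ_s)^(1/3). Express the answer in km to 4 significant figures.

d_R = 2.44 × 1.062 × 10⁵ km × (1675/2809)^(1/3)
    = 2.181 × 10⁵ km

2.181 × 10⁵ km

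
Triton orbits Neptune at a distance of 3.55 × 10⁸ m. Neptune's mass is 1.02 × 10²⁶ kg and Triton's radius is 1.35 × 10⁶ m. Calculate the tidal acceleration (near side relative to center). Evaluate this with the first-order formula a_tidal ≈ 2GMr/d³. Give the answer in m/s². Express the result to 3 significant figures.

4.11 × 10⁻⁴ m/s²

Δa = 2GMr/d³
   = 2 × (6.674 × 10⁻¹¹) × (1.02 × 10²⁶) × (1.35 × 10⁶) / (3.55 × 10⁸)³
   = 4.11 × 10⁻⁴ m/s²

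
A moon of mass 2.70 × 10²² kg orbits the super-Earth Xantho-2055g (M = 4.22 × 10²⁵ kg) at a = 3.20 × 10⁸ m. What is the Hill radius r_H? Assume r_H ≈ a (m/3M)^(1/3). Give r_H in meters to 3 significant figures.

1.91 × 10⁷ m

r_H ≈ a (m/3M)^(1/3)
    = (3.20 × 10⁸) × (2.70 × 10²² / (3 × 4.22 × 10²⁵))^(1/3)
    = 1.91 × 10⁷ m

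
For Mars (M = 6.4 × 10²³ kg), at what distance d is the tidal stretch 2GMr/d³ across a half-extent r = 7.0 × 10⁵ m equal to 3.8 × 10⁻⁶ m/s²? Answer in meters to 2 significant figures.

2GMr/d³ = a_tidal  ⇒  d = (2GMr / a_tidal)^(1/3)
d = (2 × 6.674×10⁻¹¹ × (6.4 × 10²³) × (7.0 × 10⁵) / (3.8 × 10⁻⁶))^(1/3)
  = 2.5 × 10⁸ m

2.5 × 10⁸ m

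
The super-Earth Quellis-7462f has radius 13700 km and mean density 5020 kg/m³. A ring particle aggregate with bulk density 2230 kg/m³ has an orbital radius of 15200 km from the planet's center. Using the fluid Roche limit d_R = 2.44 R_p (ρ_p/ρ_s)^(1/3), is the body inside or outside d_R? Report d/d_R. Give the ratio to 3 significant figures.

d_R = 2.44 × (13700 km) × (5020/2230)^(1/3) = 43810 km
d/d_R = (15200) / (43810) = 0.347
Since d/d_R < 1, the body is inside the Roche limit.

inside; d/d_R ≈ 0.347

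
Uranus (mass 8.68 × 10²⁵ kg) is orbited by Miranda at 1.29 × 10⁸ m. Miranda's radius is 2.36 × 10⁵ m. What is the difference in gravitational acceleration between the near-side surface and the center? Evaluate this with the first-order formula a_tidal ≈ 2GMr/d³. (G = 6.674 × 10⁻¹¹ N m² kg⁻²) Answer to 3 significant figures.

The tidal stretch is the gradient of GM/d² times the body's extent r, hence the 1/d³ dependence.
a_tidal = 2GMr/d³
        = 2 × (6.674 × 10⁻¹¹) × (8.68 × 10²⁵) × (2.36 × 10⁵) / (1.29 × 10⁸)³
        = 1.27 × 10⁻³ m/s²

1.27 × 10⁻³ m/s²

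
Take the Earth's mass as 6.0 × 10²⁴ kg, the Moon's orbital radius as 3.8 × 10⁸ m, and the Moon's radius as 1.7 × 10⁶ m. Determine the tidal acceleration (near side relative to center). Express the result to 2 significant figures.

Δg = 2GMr/d³
   = 2 × (6.674 × 10⁻¹¹) × (6.0 × 10²⁴) × (1.7 × 10⁶) / (3.8 × 10⁸)³
   = 2.5 × 10⁻⁵ m/s²

2.5 × 10⁻⁵ m/s²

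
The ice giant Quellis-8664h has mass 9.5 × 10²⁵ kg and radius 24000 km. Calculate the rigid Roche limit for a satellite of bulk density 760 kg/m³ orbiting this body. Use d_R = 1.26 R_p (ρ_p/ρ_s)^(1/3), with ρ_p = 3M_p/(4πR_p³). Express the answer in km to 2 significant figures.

39000 km

ρ_p = 3M_p/(4πR_p³) = 3 × (9.5 × 10²⁵) / (4π × (2.4 × 10⁷ m)³) = 1600 kg/m³
d_R = 1.26 × 24000 km × (1600/760)^(1/3)
    = 39000 km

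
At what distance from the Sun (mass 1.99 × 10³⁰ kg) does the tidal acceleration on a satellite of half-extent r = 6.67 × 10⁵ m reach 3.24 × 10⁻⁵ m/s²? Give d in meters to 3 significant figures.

1.76 × 10¹⁰ m

2GMr/d³ = a_tidal  ⇒  d = (2GMr / a_tidal)^(1/3)
d = (2 × 6.674×10⁻¹¹ × (1.99 × 10³⁰) × (6.67 × 10⁵) / (3.24 × 10⁻⁵))^(1/3)
  = 1.76 × 10¹⁰ m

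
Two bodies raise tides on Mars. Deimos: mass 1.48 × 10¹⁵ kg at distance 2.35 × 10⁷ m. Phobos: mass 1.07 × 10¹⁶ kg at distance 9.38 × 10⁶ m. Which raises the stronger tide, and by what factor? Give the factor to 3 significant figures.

Compare M/d³ for the two perturbers:
Deimos: (1.48 × 10¹⁵) / (2.35 × 10⁷)³ = 1.140 × 10⁻⁷
Phobos: (1.07 × 10¹⁶) / (9.38 × 10⁶)³ = 1.297 × 10⁻⁵
Ratio (larger/smaller) = 114

Phobos, by a factor of ≈ 114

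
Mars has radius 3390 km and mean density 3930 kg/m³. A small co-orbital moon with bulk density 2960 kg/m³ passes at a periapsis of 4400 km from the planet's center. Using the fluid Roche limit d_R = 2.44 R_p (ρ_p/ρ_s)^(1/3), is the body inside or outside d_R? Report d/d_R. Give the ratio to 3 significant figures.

inside; d/d_R ≈ 0.484

d_R = 2.44 × (3390 km) × (3930/2960)^(1/3) = 9091 km
d/d_R = (4400) / (9091) = 0.484
Since d/d_R < 1, the body is inside the Roche limit.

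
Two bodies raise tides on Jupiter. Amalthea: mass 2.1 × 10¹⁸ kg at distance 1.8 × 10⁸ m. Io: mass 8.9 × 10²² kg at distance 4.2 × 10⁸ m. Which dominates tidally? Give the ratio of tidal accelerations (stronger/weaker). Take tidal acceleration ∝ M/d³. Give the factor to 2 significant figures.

Io, by a factor of ≈ 3300

Tidal acceleration ∝ M/d³, so compare M/d³ for each.
Amalthea: (2.1 × 10¹⁸) / (1.8 × 10⁸)³ = 3.601 × 10⁻⁷
Io: (8.9 × 10²²) / (4.2 × 10⁸)³ = 1.201 × 10⁻³
Ratio (larger/smaller) = 3300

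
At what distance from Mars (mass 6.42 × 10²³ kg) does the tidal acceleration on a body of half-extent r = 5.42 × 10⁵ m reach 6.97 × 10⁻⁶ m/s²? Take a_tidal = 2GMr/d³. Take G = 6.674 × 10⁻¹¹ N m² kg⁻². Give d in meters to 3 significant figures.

1.88 × 10⁸ m

2GMr/d³ = a_tidal  ⇒  d = (2GMr / a_tidal)^(1/3)
d = (2 × 6.674×10⁻¹¹ × (6.42 × 10²³) × (5.42 × 10⁵) / (6.97 × 10⁻⁶))^(1/3)
  = 1.88 × 10⁸ m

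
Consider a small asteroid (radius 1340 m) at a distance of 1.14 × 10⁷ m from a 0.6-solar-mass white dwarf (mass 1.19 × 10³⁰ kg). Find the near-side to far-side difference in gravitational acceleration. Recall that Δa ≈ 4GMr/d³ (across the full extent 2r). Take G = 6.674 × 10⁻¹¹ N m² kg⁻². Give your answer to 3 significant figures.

2.87 × 10² m/s²

Δa = 4GMr/d³
   = 4 × (6.674 × 10⁻¹¹) × (1.19 × 10³⁰) × (1340) / (1.14 × 10⁷)³
   = 2.87 × 10² m/s²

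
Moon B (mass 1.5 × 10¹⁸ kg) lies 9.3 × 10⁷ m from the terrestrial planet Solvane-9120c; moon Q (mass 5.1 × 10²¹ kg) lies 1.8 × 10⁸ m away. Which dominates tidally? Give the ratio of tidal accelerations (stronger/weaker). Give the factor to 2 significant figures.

Moon Q, by a factor of ≈ 470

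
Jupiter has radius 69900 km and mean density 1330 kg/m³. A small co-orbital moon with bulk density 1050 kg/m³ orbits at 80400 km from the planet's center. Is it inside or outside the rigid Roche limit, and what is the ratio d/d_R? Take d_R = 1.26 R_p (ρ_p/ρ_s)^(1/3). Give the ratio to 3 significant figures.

d_R = 1.26 × (69900 km) × (1330/1050)^(1/3) = 95290 km
d/d_R = (80400) / (95290) = 0.844
Since d/d_R < 1, the body is inside the Roche limit.

inside; d/d_R ≈ 0.844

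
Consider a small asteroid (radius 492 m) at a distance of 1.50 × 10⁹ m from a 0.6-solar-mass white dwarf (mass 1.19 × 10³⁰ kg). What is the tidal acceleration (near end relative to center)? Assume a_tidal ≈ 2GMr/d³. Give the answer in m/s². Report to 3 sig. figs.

a_tidal = 2GMr/d³
        = 2 × (6.674 × 10⁻¹¹) × (1.19 × 10³⁰) × (492) / (1.50 × 10⁹)³
        = 2.32 × 10⁻⁵ m/s²

2.32 × 10⁻⁵ m/s²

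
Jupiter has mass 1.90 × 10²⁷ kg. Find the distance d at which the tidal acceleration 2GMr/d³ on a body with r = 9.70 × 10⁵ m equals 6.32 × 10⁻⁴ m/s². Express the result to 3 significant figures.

7.30 × 10⁸ m

2GMr/d³ = a_tidal  ⇒  d = (2GMr / a_tidal)^(1/3)
d = (2 × 6.674×10⁻¹¹ × (1.90 × 10²⁷) × (9.70 × 10⁵) / (6.32 × 10⁻⁴))^(1/3)
  = 7.30 × 10⁸ m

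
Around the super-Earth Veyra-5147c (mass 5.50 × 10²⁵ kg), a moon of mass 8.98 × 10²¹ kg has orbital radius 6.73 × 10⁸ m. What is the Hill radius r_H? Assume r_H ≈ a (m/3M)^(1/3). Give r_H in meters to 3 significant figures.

r_H ≈ a (m/3M)^(1/3)
    = (6.73 × 10⁸) × (8.98 × 10²¹ / (3 × 5.50 × 10²⁵))^(1/3)
    = 2.55 × 10⁷ m

2.55 × 10⁷ m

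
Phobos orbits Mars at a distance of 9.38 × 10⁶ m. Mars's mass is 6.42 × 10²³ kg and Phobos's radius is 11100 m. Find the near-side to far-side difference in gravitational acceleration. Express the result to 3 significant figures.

a_tidal = 4GMr/d³
        = 4 × (6.674 × 10⁻¹¹) × (6.42 × 10²³) × (11100) / (9.38 × 10⁶)³
        = 2.31 × 10⁻³ m/s²

2.31 × 10⁻³ m/s²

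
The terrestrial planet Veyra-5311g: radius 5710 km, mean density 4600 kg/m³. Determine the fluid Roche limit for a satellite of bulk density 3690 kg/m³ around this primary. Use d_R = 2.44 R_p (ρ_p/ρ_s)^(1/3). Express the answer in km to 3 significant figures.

d_R = 2.44 × 5710 km × (4600/3690)^(1/3)
    = 15000 km

15000 km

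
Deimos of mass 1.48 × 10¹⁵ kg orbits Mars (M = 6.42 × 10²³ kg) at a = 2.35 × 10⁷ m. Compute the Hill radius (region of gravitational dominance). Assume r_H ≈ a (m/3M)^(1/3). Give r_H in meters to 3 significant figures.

r_H ≈ a (m/3M)^(1/3)
    = (2.35 × 10⁷) × (1.48 × 10¹⁵ / (3 × 6.42 × 10²³))^(1/3)
    = 2.15 × 10⁴ m

2.15 × 10⁴ m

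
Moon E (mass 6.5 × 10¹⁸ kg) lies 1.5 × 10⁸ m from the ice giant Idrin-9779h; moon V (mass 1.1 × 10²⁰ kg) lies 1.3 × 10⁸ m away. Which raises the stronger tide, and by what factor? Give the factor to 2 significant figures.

Moon V, by a factor of ≈ 26

Compare M/d³ for the two perturbers:
Moon E: (6.5 × 10¹⁸) / (1.5 × 10⁸)³ = 1.926 × 10⁻⁶
Moon V: (1.1 × 10²⁰) / (1.3 × 10⁸)³ = 5.007 × 10⁻⁵
Ratio (larger/smaller) = 26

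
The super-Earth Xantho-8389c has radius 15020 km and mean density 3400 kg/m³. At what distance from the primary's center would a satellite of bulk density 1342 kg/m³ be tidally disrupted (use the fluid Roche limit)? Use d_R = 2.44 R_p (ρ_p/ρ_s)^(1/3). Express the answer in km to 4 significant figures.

d_R = 2.44 × 15020 km × (3400/1342)^(1/3)
    = 49960 km

49960 km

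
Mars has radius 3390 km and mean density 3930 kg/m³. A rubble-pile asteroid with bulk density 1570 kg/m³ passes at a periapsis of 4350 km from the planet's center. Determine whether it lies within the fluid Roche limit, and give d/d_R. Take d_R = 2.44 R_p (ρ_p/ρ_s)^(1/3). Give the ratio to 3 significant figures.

inside; d/d_R ≈ 0.387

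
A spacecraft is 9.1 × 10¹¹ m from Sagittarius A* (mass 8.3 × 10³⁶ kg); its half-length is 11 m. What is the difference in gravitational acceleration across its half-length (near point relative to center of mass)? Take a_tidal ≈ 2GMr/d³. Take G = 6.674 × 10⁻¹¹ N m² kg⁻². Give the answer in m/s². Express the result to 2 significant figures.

1.6 × 10⁻⁸ m/s²

The tidal stretch is the gradient of GM/d² times the body's extent r, hence the 1/d³ dependence.
Δa = 2GMr/d³
   = 2 × (6.674 × 10⁻¹¹) × (8.3 × 10³⁶) × (11) / (9.1 × 10¹¹)³
   = 1.6 × 10⁻⁸ m/s²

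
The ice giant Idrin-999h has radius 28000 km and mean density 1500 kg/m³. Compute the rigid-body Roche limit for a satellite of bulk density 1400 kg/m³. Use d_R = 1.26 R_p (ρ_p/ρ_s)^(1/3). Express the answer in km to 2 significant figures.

d_R = 1.26 × 28000 km × (1500/1400)^(1/3)
    = 36000 km

36000 km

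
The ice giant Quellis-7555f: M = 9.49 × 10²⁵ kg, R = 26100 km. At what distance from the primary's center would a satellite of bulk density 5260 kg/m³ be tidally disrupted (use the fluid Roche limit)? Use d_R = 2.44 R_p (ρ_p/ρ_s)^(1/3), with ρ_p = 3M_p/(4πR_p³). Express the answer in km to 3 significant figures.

ρ_p = 3M_p/(4πR_p³) = 3 × (9.49 × 10²⁵) / (4π × (2.61 × 10⁷ m)³) = 1270 kg/m³
d_R = 2.44 × 26100 km × (1270/5260)^(1/3)
    = 39700 km

39700 km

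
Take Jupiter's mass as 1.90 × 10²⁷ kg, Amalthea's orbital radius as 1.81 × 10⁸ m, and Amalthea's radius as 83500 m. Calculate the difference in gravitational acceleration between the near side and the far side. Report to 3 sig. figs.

Δa = 4GMr/d³
   = 4 × (6.674 × 10⁻¹¹) × (1.90 × 10²⁷) × (83500) / (1.81 × 10⁸)³
   = 7.14 × 10⁻³ m/s²

7.14 × 10⁻³ m/s²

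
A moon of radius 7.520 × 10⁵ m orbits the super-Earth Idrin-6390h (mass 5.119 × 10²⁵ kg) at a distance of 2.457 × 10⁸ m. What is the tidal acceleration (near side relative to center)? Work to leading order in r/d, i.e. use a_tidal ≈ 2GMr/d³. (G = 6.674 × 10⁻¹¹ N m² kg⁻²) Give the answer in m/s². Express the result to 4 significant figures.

Δa = 2GMr/d³
   = 2 × (6.674 × 10⁻¹¹) × (5.119 × 10²⁵) × (7.520 × 10⁵) / (2.457 × 10⁸)³
   = 3.464 × 10⁻⁴ m/s²

3.464 × 10⁻⁴ m/s²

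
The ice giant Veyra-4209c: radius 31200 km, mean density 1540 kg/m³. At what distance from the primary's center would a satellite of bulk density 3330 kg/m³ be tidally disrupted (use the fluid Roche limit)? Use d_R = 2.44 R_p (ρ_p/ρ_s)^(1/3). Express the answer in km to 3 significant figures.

d_R = 2.44 × 31200 km × (1540/3330)^(1/3)
    = 58900 km

58900 km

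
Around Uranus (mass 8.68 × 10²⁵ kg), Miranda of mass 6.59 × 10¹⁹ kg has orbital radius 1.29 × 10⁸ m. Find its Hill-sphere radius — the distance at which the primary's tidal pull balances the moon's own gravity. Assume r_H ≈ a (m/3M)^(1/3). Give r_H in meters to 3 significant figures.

8.16 × 10⁵ m

r_H ≈ a (m/3M)^(1/3)
    = (1.29 × 10⁸) × (6.59 × 10¹⁹ / (3 × 8.68 × 10²⁵))^(1/3)
    = 8.16 × 10⁵ m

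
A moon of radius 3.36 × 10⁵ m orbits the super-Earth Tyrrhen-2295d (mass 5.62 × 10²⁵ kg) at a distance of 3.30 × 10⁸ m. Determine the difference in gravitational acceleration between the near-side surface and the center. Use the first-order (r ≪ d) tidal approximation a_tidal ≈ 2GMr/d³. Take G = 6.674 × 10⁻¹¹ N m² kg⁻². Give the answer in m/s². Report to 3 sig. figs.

7.01 × 10⁻⁵ m/s²

Since r ≪ d, expand the inverse-square field across one radius to get the leading 2GMr/d³ term.
Δa = 2GMr/d³
   = 2 × (6.674 × 10⁻¹¹) × (5.62 × 10²⁵) × (3.36 × 10⁵) / (3.30 × 10⁸)³
   = 7.01 × 10⁻⁵ m/s²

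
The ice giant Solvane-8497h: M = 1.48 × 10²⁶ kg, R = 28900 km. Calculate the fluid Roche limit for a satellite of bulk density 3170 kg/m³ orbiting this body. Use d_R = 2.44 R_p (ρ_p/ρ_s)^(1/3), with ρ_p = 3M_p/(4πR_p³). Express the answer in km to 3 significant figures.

ρ_p = 3M_p/(4πR_p³) = 3 × (1.48 × 10²⁶) / (4π × (2.89 × 10⁷ m)³) = 1460 kg/m³
d_R = 2.44 × 28900 km × (1460/3170)^(1/3)
    = 54500 km

54500 km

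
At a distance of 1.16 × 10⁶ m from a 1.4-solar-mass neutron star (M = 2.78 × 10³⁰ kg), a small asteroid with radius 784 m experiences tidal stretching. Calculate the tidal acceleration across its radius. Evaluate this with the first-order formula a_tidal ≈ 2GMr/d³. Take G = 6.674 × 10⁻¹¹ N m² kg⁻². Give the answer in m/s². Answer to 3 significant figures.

Δg = 2GMr/d³
   = 2 × (6.674 × 10⁻¹¹) × (2.78 × 10³⁰) × (784) / (1.16 × 10⁶)³
   = 1.86 × 10⁵ m/s²

1.86 × 10⁵ m/s²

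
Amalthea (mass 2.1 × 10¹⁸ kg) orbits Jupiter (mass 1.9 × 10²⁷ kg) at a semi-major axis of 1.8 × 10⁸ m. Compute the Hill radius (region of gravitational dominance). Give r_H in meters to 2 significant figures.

r_H ≈ a (m/3M)^(1/3)
    = (1.8 × 10⁸) × (2.1 × 10¹⁸ / (3 × 1.9 × 10²⁷))^(1/3)
    = 1.3 × 10⁵ m

1.3 × 10⁵ m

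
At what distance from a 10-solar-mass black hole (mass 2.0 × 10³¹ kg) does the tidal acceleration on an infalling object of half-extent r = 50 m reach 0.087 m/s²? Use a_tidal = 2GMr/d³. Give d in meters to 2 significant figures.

1.2 × 10⁸ m

2GMr/d³ = a_tidal  ⇒  d = (2GMr / a_tidal)^(1/3)
d = (2 × 6.674×10⁻¹¹ × (2.0 × 10³¹) × (50) / (0.087))^(1/3)
  = 1.2 × 10⁸ m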